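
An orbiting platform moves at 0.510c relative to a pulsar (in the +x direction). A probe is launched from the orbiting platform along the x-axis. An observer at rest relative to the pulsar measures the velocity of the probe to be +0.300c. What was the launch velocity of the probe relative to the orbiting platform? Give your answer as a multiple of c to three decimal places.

Invert the composition law: u' = (u − v)/(1 − uv/c²).
u' = (0.300 − 0.510) / (1 − (0.300)(0.510)) = -0.2100/0.8470 = -0.2479.

-0.248c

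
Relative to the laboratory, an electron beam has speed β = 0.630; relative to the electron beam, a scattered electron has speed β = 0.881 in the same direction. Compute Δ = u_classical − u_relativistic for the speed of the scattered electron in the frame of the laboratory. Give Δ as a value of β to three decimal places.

Δ = 0.539

Galilean: u_cl = 0.881 + 0.630 = 1.5110.
Relativistic: u_rel = (0.881 + 0.630) / (1 + 0.881·0.630) = 1.5110/1.5550 = 0.9717.
Δ = 1.5110 − 0.9717 = 0.5393.
(The classical prediction exceeds c; the relativistic result does not.)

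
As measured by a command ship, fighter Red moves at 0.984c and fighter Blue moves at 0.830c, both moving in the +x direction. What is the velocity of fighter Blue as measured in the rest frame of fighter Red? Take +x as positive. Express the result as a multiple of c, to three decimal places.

β_A = 0.984, β_B = 0.830.
Transform to A's frame with the inverse velocity-addition law: u' = (u − v)/(1 − uv/c²), taking u = β_B and v = β_A.
u' = (0.830 − 0.984) / (1 − (0.984)(0.830)) = -0.1540/0.1833 = -0.8402.

-0.840c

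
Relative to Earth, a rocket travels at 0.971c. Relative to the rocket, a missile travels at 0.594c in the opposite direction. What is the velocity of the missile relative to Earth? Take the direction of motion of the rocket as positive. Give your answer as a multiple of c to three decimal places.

+0.891c

With v = 0.971 and u' = -0.594 (in units of c),
u = (u' + v)/(1 + u'v/c²):
u = (-0.594 + 0.971) / (1 + (-0.594)·0.971) = 0.3770/0.4232 = 0.8908
(Galilean addition would give +0.377c.)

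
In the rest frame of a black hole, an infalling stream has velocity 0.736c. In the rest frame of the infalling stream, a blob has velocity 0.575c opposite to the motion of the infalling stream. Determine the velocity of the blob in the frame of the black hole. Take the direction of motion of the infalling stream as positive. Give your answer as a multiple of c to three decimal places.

With v = 0.736 and u' = -0.575 (in units of c),
u = (u' + v)/(1 + u'v/c²):
u = (-0.575 + 0.736) / (1 + (-0.575)·0.736) = 0.1610/0.5768 = 0.2791

+0.279c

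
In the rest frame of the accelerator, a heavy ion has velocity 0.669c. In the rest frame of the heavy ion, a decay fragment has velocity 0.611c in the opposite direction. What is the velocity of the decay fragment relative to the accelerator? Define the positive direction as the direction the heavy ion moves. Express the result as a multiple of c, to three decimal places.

+0.098c

With v = 0.669 and u' = -0.611 (in units of c),
u = (u' + v)/(1 + u'v/c²):
u = (-0.611 + 0.669) / (1 + (-0.611)·0.669) = 0.0580/0.5912 = 0.0981
(Galilean addition would give +0.058c.)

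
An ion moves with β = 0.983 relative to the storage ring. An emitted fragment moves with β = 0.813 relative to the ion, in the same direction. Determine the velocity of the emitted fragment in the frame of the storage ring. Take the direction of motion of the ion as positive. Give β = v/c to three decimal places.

With v = 0.983 and u' = 0.813 (in units of c),
u = (u' + v)/(1 + u'v/c²):
u = (0.813 + 0.983) / (1 + 0.813·0.983) = 1.7960/1.7992 = 0.9982

β = 0.998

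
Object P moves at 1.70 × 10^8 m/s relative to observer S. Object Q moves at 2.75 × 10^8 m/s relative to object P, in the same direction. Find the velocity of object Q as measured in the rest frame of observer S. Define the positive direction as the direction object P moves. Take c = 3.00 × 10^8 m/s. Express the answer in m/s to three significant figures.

2.93 × 10^8 m/s

In units of c (dividing by 3.00 × 10^8 m/s): v = 0.567, u' = 0.917.
u = (u' + v)/(1 + u'v/c²):
u = (0.917 + 0.567) / (1 + 0.917·0.567) = 1.4833/1.5194 = 0.9762
Converting back: u = 0.9762 × 3.00 × 10^8 m/s.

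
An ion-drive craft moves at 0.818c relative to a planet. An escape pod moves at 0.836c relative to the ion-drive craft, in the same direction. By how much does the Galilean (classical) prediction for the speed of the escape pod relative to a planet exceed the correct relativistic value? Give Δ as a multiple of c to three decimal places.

Galilean: u_cl = 0.836 + 0.818 = 1.6540.
Relativistic: u_rel = (0.836 + 0.818) / (1 + 0.836·0.818) = 1.6540/1.6838 = 0.9823.
Δ = 1.6540 − 0.9823 = 0.6717.
(The classical prediction exceeds c; the relativistic result does not.)

Δ = 0.672c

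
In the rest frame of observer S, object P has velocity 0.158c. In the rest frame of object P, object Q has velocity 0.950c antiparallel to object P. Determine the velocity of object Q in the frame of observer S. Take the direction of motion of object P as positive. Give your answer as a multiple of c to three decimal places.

-0.932c

With v = 0.158 and u' = -0.950 (in units of c),
u = (u' + v)/(1 + u'v/c²):
u = (-0.950 + 0.158) / (1 + (-0.950)·0.158) = -0.7920/0.8499 = -0.9319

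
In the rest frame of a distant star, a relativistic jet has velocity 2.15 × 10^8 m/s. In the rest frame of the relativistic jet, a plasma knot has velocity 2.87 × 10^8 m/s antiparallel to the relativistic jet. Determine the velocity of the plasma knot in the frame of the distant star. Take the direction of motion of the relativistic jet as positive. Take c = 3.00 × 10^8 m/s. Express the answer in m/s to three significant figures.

-2.29 × 10^8 m/s

In units of c (dividing by 3.00 × 10^8 m/s): v = 0.717, u' = -0.957.
u = (u' + v)/(1 + u'v/c²):
u = (-0.957 + 0.717) / (1 + (-0.957)·0.717) = -0.2400/0.3144 = -0.7634
Converting back: u = -0.7634 × 3.00 × 10^8 m/s.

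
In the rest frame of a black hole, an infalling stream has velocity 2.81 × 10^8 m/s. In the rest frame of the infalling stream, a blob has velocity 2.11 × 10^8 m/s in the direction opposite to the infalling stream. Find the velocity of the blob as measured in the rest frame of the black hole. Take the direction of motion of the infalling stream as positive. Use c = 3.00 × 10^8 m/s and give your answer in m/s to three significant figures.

In units of c (dividing by 3.00 × 10^8 m/s): v = 0.937, u' = -0.703.
u = (u' + v)/(1 + u'v/c²):
u = (-0.703 + 0.937) / (1 + (-0.703)·0.937) = 0.2333/0.3412 = 0.6838
Converting back: u = 0.6838 × 3.00 × 10^8 m/s.

+2.05 × 10^8 m/s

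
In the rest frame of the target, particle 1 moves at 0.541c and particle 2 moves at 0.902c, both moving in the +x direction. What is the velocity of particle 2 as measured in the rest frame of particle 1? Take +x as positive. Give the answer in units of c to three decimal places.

+0.705c

β_A = 0.541, β_B = 0.902.
Transform to A's frame with the inverse velocity-addition law: u' = (u − v)/(1 − uv/c²), taking u = β_B and v = β_A.
u' = (0.902 − 0.541) / (1 − (0.541)(0.902)) = 0.3610/0.5120 = 0.7051.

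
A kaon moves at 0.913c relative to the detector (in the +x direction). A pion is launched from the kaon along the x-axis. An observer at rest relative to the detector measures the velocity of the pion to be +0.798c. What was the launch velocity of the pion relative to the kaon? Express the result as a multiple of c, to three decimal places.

Invert the composition law: u' = (u − v)/(1 − uv/c²).
u' = (0.798 − 0.913) / (1 − (0.798)(0.913)) = -0.1150/0.2714 = -0.4237.

-0.424c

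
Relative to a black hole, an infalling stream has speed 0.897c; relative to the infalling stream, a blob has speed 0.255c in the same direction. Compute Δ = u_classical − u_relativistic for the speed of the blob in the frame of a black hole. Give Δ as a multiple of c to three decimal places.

Δ = 0.214c

Galilean: u_cl = 0.255 + 0.897 = 1.1520.
Relativistic: u_rel = (0.255 + 0.897) / (1 + 0.255·0.897) = 1.1520/1.2287 = 0.9375.
Δ = 1.1520 − 0.9375 = 0.2145.
(The classical prediction exceeds c; the relativistic result does not.)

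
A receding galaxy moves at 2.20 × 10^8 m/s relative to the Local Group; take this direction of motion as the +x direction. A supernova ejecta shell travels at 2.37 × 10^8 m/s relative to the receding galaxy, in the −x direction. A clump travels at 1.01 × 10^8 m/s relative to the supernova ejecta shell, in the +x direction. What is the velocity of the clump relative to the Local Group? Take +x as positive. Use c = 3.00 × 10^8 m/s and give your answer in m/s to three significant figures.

+6.35 × 10^7 m/s

Apply u = (u' + v)/(1 + u'v/c²) successively, working outward toward the Local Group.
(Dividing each given speed by c = 3.00 × 10^8 m/s to work in units of c.)
Start: velocity of the receding galaxy relative to the Local Group = 0.7333c.
Compose with the supernova ejecta shell (u' = -0.790 in the receding galaxy frame): u_1 = (-0.790 + 0.733) / (1 + (-0.790)·0.733) = -0.0567/0.4207 = -0.1347.
Compose with the clump (u' = 0.337 in the supernova ejecta shell frame): u_2 = (0.337 + (-0.135)) / (1 + 0.337·(-0.135)) = 0.2020/0.9546 = 0.2116.
So u = 0.2116 × 3.00 × 10^8 m/s.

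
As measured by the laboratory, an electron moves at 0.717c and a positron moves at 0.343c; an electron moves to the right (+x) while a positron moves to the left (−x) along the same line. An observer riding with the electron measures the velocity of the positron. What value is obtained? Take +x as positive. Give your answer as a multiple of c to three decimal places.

β_A = 0.717, β_B = -0.343.
Transform to A's frame with the inverse velocity-addition law: u' = (u − v)/(1 − uv/c²), taking u = β_B and v = β_A.
u' = (-0.343 − 0.717) / (1 − (0.717)(-0.343)) = -1.0600/1.2459 = -0.8508.

-0.851c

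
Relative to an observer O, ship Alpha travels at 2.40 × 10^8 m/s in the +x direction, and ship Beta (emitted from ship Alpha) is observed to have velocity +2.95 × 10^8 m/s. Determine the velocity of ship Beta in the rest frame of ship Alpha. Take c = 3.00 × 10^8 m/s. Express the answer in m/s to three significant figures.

v = 0.800c, u = 0.983c.
Invert the composition law: u' = (u − v)/(1 − uv/c²).
u' = (0.983 − 0.800) / (1 − (0.983)(0.800)) = 0.1833/0.2133 = 0.8594.
u' = 0.8594 × 3.00 × 10^8 m/s.

+2.58 × 10^8 m/s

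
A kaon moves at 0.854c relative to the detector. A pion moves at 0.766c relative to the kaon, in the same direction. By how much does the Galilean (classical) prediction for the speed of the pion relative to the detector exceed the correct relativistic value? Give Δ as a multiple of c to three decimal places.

Δ = 0.641c

Galilean: u_cl = 0.766 + 0.854 = 1.6200.
Relativistic: u_rel = (0.766 + 0.854) / (1 + 0.766·0.854) = 1.6200/1.6542 = 0.9793.
Δ = 1.6200 − 0.9793 = 0.6407.
(The classical prediction exceeds c; the relativistic result does not.)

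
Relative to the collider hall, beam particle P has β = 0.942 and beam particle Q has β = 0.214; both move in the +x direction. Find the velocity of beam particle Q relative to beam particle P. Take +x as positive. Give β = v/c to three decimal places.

β_A = 0.942, β_B = 0.214.
Transform to A's frame with the inverse velocity-addition law: u' = (u − v)/(1 − uv/c²), taking u = β_B and v = β_A.
u' = (0.214 − 0.942) / (1 − (0.942)(0.214)) = -0.7280/0.7984 = -0.9118.

β = -0.912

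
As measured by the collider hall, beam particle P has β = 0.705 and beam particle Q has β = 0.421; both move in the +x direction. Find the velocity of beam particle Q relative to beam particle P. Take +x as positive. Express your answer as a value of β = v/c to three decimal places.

β = -0.404

β_A = 0.705, β_B = 0.421.
Transform to A's frame with the inverse velocity-addition law: u' = (u − v)/(1 − uv/c²), taking u = β_B and v = β_A.
u' = (0.421 − 0.705) / (1 − (0.705)(0.421)) = -0.2840/0.7032 = -0.4039.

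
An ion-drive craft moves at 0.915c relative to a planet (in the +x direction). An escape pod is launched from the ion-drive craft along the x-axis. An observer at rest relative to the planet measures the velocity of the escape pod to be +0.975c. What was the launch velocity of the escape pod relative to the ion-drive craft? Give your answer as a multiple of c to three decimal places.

Invert the composition law: u' = (u − v)/(1 − uv/c²).
u' = (0.975 − 0.915) / (1 − (0.975)(0.915)) = 0.0600/0.1079 = 0.5562.

+0.556c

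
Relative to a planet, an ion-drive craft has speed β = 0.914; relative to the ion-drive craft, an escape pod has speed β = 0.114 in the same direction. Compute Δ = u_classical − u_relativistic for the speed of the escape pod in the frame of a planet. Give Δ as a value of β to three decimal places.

Δ = 0.097

Galilean: u_cl = 0.114 + 0.914 = 1.0280.
Relativistic: u_rel = (0.114 + 0.914) / (1 + 0.114·0.914) = 1.0280/1.1042 = 0.9310.
Δ = 1.0280 − 0.9310 = 0.0970.
(The classical prediction exceeds c; the relativistic result does not.)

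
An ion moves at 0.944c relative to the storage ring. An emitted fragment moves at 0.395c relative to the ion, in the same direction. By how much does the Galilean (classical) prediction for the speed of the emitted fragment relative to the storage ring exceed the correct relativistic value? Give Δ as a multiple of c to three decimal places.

Galilean: u_cl = 0.395 + 0.944 = 1.3390.
Relativistic: u_rel = (0.395 + 0.944) / (1 + 0.395·0.944) = 1.3390/1.3729 = 0.9753.
Δ = 1.3390 − 0.9753 = 0.3637.
(The classical prediction exceeds c; the relativistic result does not.)

Δ = 0.364c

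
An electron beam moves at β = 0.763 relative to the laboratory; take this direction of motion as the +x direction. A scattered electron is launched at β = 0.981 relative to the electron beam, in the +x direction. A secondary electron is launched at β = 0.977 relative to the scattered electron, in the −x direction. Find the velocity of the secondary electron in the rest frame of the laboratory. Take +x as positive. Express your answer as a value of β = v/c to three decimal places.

Apply u = (u' + v)/(1 + u'v/c²) successively, working outward toward the laboratory.
Start: velocity of the electron beam relative to the laboratory = 0.7630c.
Compose with the scattered electron (u' = 0.981 in the electron beam frame): u_1 = (0.981 + 0.763) / (1 + 0.981·0.763) = 1.7440/1.7485 = 0.9974.
Compose with the secondary electron (u' = -0.977 in the scattered electron frame): u_2 = (-0.977 + 0.997) / (1 + (-0.977)·0.997) = 0.0204/0.0255 = 0.8005.

β = +0.800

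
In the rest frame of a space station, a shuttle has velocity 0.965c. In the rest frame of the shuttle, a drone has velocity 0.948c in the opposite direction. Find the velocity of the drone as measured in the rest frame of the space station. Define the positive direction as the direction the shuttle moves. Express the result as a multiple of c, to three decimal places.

+0.200c

With v = 0.965 and u' = -0.948 (in units of c),
u = (u' + v)/(1 + u'v/c²):
u = (-0.948 + 0.965) / (1 + (-0.948)·0.965) = 0.0170/0.0852 = 0.1996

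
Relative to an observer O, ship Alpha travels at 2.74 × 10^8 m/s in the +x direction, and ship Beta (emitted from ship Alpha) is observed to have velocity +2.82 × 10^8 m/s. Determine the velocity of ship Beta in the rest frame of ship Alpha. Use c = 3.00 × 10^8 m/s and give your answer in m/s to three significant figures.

+5.66 × 10^7 m/s

v = 0.913c, u = 0.940c.
Invert the composition law: u' = (u − v)/(1 − uv/c²).
u' = (0.940 − 0.913) / (1 − (0.940)(0.913)) = 0.0267/0.1415 = 0.1885.
u' = 0.1885 × 3.00 × 10^8 m/s.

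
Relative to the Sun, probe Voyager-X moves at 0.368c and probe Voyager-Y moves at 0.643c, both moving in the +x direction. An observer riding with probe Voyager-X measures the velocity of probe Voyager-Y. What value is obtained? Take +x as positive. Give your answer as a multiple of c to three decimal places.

+0.360c

β_A = 0.368, β_B = 0.643.
Transform to A's frame with the inverse velocity-addition law: u' = (u − v)/(1 − uv/c²), taking u = β_B and v = β_A.
u' = (0.643 − 0.368) / (1 − (0.368)(0.643)) = 0.2750/0.7634 = 0.3602.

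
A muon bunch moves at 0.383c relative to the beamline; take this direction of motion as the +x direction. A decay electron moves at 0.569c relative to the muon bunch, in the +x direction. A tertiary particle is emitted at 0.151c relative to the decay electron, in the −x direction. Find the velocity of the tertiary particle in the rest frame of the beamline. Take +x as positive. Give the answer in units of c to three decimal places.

Apply u = (u' + v)/(1 + u'v/c²) successively, working outward toward the beamline.
Start: velocity of the muon bunch relative to the beamline = 0.3830c.
Compose with the decay electron (u' = 0.569 in the muon bunch frame): u_1 = (0.569 + 0.383) / (1 + 0.569·0.383) = 0.9520/1.2179 = 0.7817.
Compose with the tertiary particle (u' = -0.151 in the decay electron frame): u_2 = (-0.151 + 0.782) / (1 + (-0.151)·0.782) = 0.6307/0.8820 = 0.7151.

+0.715c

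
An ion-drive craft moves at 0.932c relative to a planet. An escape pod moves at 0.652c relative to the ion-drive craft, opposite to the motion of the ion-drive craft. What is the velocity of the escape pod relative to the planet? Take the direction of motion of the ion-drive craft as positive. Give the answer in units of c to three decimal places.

With v = 0.932 and u' = -0.652 (in units of c),
u = (u' + v)/(1 + u'v/c²):
u = (-0.652 + 0.932) / (1 + (-0.652)·0.932) = 0.2800/0.3923 = 0.7137

+0.714c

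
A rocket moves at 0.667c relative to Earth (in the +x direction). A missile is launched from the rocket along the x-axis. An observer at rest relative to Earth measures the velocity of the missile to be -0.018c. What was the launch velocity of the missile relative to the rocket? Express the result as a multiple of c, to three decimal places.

-0.677c

Invert the composition law: u' = (u − v)/(1 − uv/c²).
u' = (-0.018 − 0.667) / (1 − (-0.018)(0.667)) = -0.6850/1.0120 = -0.6769.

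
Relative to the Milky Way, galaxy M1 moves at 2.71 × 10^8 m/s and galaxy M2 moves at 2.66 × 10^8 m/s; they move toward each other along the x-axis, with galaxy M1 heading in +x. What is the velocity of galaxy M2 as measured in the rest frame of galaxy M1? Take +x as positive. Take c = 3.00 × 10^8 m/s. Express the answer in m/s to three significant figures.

β_A = 0.903, β_B = -0.887 (dividing each by c = 3.00 × 10^8 m/s).
Transform to A's frame with the inverse velocity-addition law: u' = (u − v)/(1 − uv/c²), taking u = β_B and v = β_A.
u' = (-0.887 − 0.903) / (1 − (0.903)(-0.887)) = -1.7900/1.8010 = -0.9939.
u' = -0.9939 × 3.00 × 10^8 m/s.

-2.98 × 10^8 m/s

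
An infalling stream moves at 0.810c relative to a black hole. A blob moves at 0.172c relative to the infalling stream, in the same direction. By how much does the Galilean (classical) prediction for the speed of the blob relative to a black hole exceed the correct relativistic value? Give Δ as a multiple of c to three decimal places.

Δ = 0.120c

Galilean: u_cl = 0.172 + 0.810 = 0.9820.
Relativistic: u_rel = (0.172 + 0.810) / (1 + 0.172·0.810) = 0.9820/1.1393 = 0.8619.
Δ = 0.9820 − 0.8619 = 0.1201.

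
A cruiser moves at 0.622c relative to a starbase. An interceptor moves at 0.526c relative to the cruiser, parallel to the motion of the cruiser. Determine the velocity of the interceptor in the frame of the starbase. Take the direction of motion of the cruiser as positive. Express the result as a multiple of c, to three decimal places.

0.865c

With v = 0.622 and u' = 0.526 (in units of c),
u = (u' + v)/(1 + u'v/c²):
u = (0.526 + 0.622) / (1 + 0.526·0.622) = 1.1480/1.3272 = 0.8650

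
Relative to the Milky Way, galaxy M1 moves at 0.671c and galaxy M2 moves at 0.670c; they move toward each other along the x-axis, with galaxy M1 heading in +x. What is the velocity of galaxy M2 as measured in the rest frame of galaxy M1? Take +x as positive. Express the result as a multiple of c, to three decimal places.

β_A = 0.671, β_B = -0.670.
Transform to A's frame with the inverse velocity-addition law: u' = (u − v)/(1 − uv/c²), taking u = β_B and v = β_A.
u' = (-0.670 − 0.671) / (1 − (0.671)(-0.670)) = -1.3410/1.4496 = -0.9251.

-0.925c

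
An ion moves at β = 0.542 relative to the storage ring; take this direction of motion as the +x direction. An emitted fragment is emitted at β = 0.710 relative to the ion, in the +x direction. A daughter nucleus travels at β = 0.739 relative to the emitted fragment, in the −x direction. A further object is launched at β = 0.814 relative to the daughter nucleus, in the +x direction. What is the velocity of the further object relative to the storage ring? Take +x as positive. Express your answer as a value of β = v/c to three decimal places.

Apply u = (u' + v)/(1 + u'v/c²) successively, working outward toward the storage ring.
Start: velocity of the ion relative to the storage ring = 0.5420c.
Compose with the emitted fragment (u' = 0.710 in the ion frame): u_1 = (0.710 + 0.542) / (1 + 0.710·0.542) = 1.2520/1.3848 = 0.9041.
Compose with the daughter nucleus (u' = -0.739 in the emitted fragment frame): u_2 = (-0.739 + 0.904) / (1 + (-0.739)·0.904) = 0.1651/0.3319 = 0.4974.
Compose with the further object (u' = 0.814 in the daughter nucleus frame): u_3 = (0.814 + 0.497) / (1 + 0.814·0.497) = 1.3114/1.4049 = 0.9335.

β = +0.933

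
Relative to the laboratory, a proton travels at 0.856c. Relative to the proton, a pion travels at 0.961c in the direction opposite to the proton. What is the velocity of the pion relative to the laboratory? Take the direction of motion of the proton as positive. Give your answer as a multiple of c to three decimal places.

-0.592c

With v = 0.856 and u' = -0.961 (in units of c),
u = (u' + v)/(1 + u'v/c²):
u = (-0.961 + 0.856) / (1 + (-0.961)·0.856) = -0.1050/0.1774 = -0.5919
(Galilean addition would give -0.105c.)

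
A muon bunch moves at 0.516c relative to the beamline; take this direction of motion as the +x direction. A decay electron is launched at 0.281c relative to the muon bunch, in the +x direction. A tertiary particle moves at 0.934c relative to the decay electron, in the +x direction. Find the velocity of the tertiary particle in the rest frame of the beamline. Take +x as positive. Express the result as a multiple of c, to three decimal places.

0.988c

Apply u = (u' + v)/(1 + u'v/c²) successively, working outward toward the beamline.
Start: velocity of the muon bunch relative to the beamline = 0.5160c.
Compose with the decay electron (u' = 0.281 in the muon bunch frame): u_1 = (0.281 + 0.516) / (1 + 0.281·0.516) = 0.7970/1.1450 = 0.6961.
Compose with the tertiary particle (u' = 0.934 in the decay electron frame): u_2 = (0.934 + 0.696) / (1 + 0.934·0.696) = 1.6301/1.6501 = 0.9878.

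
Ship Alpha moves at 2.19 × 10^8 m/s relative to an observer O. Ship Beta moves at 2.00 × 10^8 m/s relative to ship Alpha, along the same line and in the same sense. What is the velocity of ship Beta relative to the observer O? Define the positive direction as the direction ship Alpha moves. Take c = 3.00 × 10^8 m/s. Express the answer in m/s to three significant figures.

In units of c (dividing by 3.00 × 10^8 m/s): v = 0.730, u' = 0.667.
u = (u' + v)/(1 + u'v/c²):
u = (0.667 + 0.730) / (1 + 0.667·0.730) = 1.3967/1.4867 = 0.9395
(Galilean addition would give +1.397c, exceeding c.)
Converting back: u = 0.9395 × 3.00 × 10^8 m/s.

2.82 × 10^8 m/s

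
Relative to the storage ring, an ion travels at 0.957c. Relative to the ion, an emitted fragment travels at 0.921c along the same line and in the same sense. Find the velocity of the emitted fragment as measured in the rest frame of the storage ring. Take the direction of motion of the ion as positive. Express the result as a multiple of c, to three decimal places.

With v = 0.957 and u' = 0.921 (in units of c),
u = (u' + v)/(1 + u'v/c²):
u = (0.921 + 0.957) / (1 + 0.921·0.957) = 1.8780/1.8814 = 0.9982

0.998c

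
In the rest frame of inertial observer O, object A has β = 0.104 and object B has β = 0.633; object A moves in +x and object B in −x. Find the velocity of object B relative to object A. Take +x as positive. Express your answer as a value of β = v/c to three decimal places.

β = -0.691

β_A = 0.104, β_B = -0.633.
Transform to A's frame with the inverse velocity-addition law: u' = (u − v)/(1 − uv/c²), taking u = β_B and v = β_A.
u' = (-0.633 − 0.104) / (1 − (0.104)(-0.633)) = -0.7370/1.0658 = -0.6915.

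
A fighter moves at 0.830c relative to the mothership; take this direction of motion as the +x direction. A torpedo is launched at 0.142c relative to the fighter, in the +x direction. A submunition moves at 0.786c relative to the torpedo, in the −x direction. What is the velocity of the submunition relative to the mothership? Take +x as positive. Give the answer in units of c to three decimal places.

Apply u = (u' + v)/(1 + u'v/c²) successively, working outward toward the mothership.
Start: velocity of the fighter relative to the mothership = 0.8300c.
Compose with the torpedo (u' = 0.142 in the fighter frame): u_1 = (0.142 + 0.830) / (1 + 0.142·0.830) = 0.9720/1.1179 = 0.8695.
Compose with the submunition (u' = -0.786 in the torpedo frame): u_2 = (-0.786 + 0.870) / (1 + (-0.786)·0.870) = 0.0835/0.3166 = 0.2638.

+0.264c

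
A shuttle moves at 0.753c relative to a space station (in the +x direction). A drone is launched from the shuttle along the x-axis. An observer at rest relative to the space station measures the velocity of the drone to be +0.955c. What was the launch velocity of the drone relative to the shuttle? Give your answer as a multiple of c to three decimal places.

Invert the composition law: u' = (u − v)/(1 − uv/c²).
u' = (0.955 − 0.753) / (1 − (0.955)(0.753)) = 0.2020/0.2809 = 0.7192.

+0.719c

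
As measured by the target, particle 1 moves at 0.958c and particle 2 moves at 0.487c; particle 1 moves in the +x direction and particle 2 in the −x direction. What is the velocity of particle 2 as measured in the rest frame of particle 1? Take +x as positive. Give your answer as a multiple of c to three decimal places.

β_A = 0.958, β_B = -0.487.
Transform to A's frame with the inverse velocity-addition law: u' = (u − v)/(1 − uv/c²), taking u = β_B and v = β_A.
u' = (-0.487 − 0.958) / (1 − (0.958)(-0.487)) = -1.4450/1.4665 = -0.9853.

-0.985c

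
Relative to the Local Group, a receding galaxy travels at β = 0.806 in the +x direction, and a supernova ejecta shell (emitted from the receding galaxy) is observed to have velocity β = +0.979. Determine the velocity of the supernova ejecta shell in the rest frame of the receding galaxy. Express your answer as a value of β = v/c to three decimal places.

Invert the composition law: u' = (u − v)/(1 − uv/c²).
u' = (0.979 − 0.806) / (1 − (0.979)(0.806)) = 0.1730/0.2109 = 0.8202.

β = +0.820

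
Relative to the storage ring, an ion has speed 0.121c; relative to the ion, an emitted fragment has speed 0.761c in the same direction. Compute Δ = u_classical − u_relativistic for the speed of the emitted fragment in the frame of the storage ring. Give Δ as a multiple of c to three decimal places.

Galilean: u_cl = 0.761 + 0.121 = 0.8820.
Relativistic: u_rel = (0.761 + 0.121) / (1 + 0.761·0.121) = 0.8820/1.0921 = 0.8076.
Δ = 0.8820 − 0.8076 = 0.0744.

Δ = 0.074c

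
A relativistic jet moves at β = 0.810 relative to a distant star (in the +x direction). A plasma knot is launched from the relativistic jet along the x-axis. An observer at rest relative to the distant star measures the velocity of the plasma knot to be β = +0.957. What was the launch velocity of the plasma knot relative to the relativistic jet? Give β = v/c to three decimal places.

Invert the composition law: u' = (u − v)/(1 − uv/c²).
u' = (0.957 − 0.810) / (1 − (0.957)(0.810)) = 0.1470/0.2248 = 0.6538.

β = +0.654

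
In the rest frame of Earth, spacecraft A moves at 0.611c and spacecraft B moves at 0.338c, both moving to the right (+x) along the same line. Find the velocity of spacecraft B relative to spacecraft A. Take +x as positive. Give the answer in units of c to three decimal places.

-0.344c

β_A = 0.611, β_B = 0.338.
Transform to A's frame with the inverse velocity-addition law: u' = (u − v)/(1 − uv/c²), taking u = β_B and v = β_A.
u' = (0.338 − 0.611) / (1 − (0.611)(0.338)) = -0.2730/0.7935 = -0.3441.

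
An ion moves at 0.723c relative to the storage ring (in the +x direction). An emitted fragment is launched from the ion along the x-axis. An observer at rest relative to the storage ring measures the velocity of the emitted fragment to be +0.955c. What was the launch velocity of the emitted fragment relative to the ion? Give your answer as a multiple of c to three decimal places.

+0.750c

Invert the composition law: u' = (u − v)/(1 − uv/c²).
u' = (0.955 − 0.723) / (1 − (0.955)(0.723)) = 0.2320/0.3095 = 0.7495.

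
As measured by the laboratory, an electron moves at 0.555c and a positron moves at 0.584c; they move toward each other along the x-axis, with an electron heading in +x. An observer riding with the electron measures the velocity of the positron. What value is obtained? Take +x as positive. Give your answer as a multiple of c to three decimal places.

-0.860c

β_A = 0.555, β_B = -0.584.
Transform to A's frame with the inverse velocity-addition law: u' = (u − v)/(1 − uv/c²), taking u = β_B and v = β_A.
u' = (-0.584 − 0.555) / (1 − (0.555)(-0.584)) = -1.1390/1.3241 = -0.8602.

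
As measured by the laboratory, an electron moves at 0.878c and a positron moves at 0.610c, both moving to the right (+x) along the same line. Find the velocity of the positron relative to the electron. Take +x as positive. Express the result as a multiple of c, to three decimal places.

β_A = 0.878, β_B = 0.610.
Transform to A's frame with the inverse velocity-addition law: u' = (u − v)/(1 − uv/c²), taking u = β_B and v = β_A.
u' = (0.610 − 0.878) / (1 − (0.878)(0.610)) = -0.2680/0.4644 = -0.5771.

-0.577c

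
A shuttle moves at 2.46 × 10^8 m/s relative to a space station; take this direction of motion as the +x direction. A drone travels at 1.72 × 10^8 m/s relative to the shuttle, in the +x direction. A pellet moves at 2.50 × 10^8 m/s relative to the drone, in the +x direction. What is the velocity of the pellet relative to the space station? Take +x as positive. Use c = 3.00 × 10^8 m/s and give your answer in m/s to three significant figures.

2.99 × 10^8 m/s

Apply u = (u' + v)/(1 + u'v/c²) successively, working outward toward the space station.
(Dividing each given speed by c = 3.00 × 10^8 m/s to work in units of c.)
Start: velocity of the shuttle relative to the space station = 0.8200c.
Compose with the drone (u' = 0.573 in the shuttle frame): u_1 = (0.573 + 0.820) / (1 + 0.573·0.820) = 1.3933/1.4701 = 0.9478.
Compose with the pellet (u' = 0.833 in the drone frame): u_2 = (0.833 + 0.948) / (1 + 0.833·0.948) = 1.7811/1.7898 = 0.9951.
So u = 0.9951 × 3.00 × 10^8 m/s.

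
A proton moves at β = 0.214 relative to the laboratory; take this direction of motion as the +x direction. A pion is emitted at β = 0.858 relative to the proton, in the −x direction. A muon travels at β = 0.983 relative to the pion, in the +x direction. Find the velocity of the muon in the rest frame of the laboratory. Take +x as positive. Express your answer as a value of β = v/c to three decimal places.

β = +0.865

Apply u = (u' + v)/(1 + u'v/c²) successively, working outward toward the laboratory.
Start: velocity of the proton relative to the laboratory = 0.2140c.
Compose with the pion (u' = -0.858 in the proton frame): u_1 = (-0.858 + 0.214) / (1 + (-0.858)·0.214) = -0.6440/0.8164 = -0.7888.
Compose with the muon (u' = 0.983 in the pion frame): u_2 = (0.983 + (-0.789)) / (1 + 0.983·(-0.789)) = 0.1942/0.2246 = 0.8646.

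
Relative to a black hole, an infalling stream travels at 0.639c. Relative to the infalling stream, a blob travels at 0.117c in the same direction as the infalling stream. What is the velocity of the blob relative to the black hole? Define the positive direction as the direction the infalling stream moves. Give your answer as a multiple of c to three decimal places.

0.703c

With v = 0.639 and u' = 0.117 (in units of c),
u = (u' + v)/(1 + u'v/c²):
u = (0.117 + 0.639) / (1 + 0.117·0.639) = 0.7560/1.0748 = 0.7034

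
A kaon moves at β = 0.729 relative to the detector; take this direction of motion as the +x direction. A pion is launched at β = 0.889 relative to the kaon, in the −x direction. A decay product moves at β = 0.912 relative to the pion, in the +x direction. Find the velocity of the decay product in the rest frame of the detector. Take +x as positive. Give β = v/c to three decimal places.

β = +0.781

Apply u = (u' + v)/(1 + u'v/c²) successively, working outward toward the detector.
Start: velocity of the kaon relative to the detector = 0.7290c.
Compose with the pion (u' = -0.889 in the kaon frame): u_1 = (-0.889 + 0.729) / (1 + (-0.889)·0.729) = -0.1600/0.3519 = -0.4547.
Compose with the decay product (u' = 0.912 in the pion frame): u_2 = (0.912 + (-0.455)) / (1 + 0.912·(-0.455)) = 0.4573/0.5854 = 0.7813.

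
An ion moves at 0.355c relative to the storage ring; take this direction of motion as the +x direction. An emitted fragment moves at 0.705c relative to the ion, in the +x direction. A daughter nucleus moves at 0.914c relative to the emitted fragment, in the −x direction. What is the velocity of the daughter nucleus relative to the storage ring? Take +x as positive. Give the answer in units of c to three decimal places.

Apply u = (u' + v)/(1 + u'v/c²) successively, working outward toward the storage ring.
Start: velocity of the ion relative to the storage ring = 0.3550c.
Compose with the emitted fragment (u' = 0.705 in the ion frame): u_1 = (0.705 + 0.355) / (1 + 0.705·0.355) = 1.0600/1.2503 = 0.8478.
Compose with the daughter nucleus (u' = -0.914 in the emitted fragment frame): u_2 = (-0.914 + 0.848) / (1 + (-0.914)·0.848) = -0.0662/0.2251 = -0.2940.

-0.294c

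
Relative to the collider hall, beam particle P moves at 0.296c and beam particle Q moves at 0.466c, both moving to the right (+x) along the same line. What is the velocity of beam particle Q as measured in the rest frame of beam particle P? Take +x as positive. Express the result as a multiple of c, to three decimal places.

β_A = 0.296, β_B = 0.466.
Transform to A's frame with the inverse velocity-addition law: u' = (u − v)/(1 − uv/c²), taking u = β_B and v = β_A.
u' = (0.466 − 0.296) / (1 − (0.296)(0.466)) = 0.1700/0.8621 = 0.1972.

+0.197c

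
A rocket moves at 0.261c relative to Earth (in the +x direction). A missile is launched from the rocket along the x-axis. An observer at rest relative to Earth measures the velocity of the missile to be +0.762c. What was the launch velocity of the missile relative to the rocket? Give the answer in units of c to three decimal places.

Invert the composition law: u' = (u − v)/(1 − uv/c²).
u' = (0.762 − 0.261) / (1 − (0.762)(0.261)) = 0.5010/0.8011 = 0.6254.

+0.625c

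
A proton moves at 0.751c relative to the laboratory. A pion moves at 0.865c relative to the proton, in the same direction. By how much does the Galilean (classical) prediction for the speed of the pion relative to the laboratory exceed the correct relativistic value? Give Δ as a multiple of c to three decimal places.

Galilean: u_cl = 0.865 + 0.751 = 1.6160.
Relativistic: u_rel = (0.865 + 0.751) / (1 + 0.865·0.751) = 1.6160/1.6496 = 0.9796.
Δ = 1.6160 − 0.9796 = 0.6364.
(The classical prediction exceeds c; the relativistic result does not.)

Δ = 0.636c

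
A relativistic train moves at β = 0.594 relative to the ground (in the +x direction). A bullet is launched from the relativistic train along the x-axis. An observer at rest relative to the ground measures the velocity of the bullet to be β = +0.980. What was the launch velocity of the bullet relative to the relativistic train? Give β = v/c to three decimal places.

Invert the composition law: u' = (u − v)/(1 − uv/c²).
u' = (0.980 − 0.594) / (1 − (0.980)(0.594)) = 0.3860/0.4179 = 0.9237.

β = +0.924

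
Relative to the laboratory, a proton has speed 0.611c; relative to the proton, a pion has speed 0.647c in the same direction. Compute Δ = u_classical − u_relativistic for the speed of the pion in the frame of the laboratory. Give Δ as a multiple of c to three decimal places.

Galilean: u_cl = 0.647 + 0.611 = 1.2580.
Relativistic: u_rel = (0.647 + 0.611) / (1 + 0.647·0.611) = 1.2580/1.3953 = 0.9016.
Δ = 1.2580 − 0.9016 = 0.3564.
(The classical prediction exceeds c; the relativistic result does not.)

Δ = 0.356c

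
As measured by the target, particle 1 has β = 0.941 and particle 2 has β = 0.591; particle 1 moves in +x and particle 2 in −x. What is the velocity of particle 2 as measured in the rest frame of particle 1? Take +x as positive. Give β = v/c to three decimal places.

β_A = 0.941, β_B = -0.591.
Transform to A's frame with the inverse velocity-addition law: u' = (u − v)/(1 − uv/c²), taking u = β_B and v = β_A.
u' = (-0.591 − 0.941) / (1 − (0.941)(-0.591)) = -1.5320/1.5561 = -0.9845.

β = -0.984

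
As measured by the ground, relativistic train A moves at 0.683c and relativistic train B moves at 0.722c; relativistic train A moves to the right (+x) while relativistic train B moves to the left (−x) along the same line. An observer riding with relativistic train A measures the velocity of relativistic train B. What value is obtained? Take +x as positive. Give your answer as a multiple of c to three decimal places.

β_A = 0.683, β_B = -0.722.
Transform to A's frame with the inverse velocity-addition law: u' = (u − v)/(1 − uv/c²), taking u = β_B and v = β_A.
u' = (-0.722 − 0.683) / (1 − (0.683)(-0.722)) = -1.4050/1.4931 = -0.9410.

-0.941c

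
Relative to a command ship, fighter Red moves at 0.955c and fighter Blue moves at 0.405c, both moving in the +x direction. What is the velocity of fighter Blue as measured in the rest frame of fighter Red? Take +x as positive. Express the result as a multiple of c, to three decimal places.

β_A = 0.955, β_B = 0.405.
Transform to A's frame with the inverse velocity-addition law: u' = (u − v)/(1 − uv/c²), taking u = β_B and v = β_A.
u' = (0.405 − 0.955) / (1 − (0.955)(0.405)) = -0.5500/0.6132 = -0.8969.

-0.897c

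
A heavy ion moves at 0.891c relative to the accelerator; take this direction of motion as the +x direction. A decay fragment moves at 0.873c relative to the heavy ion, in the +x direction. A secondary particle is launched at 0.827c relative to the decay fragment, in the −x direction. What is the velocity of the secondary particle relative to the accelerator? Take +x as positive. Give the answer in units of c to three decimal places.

+0.921c

Apply u = (u' + v)/(1 + u'v/c²) successively, working outward toward the accelerator.
Start: velocity of the heavy ion relative to the accelerator = 0.8910c.
Compose with the decay fragment (u' = 0.873 in the heavy ion frame): u_1 = (0.873 + 0.891) / (1 + 0.873·0.891) = 1.7640/1.7778 = 0.9922.
Compose with the secondary particle (u' = -0.827 in the decay fragment frame): u_2 = (-0.827 + 0.992) / (1 + (-0.827)·0.992) = 0.1652/0.1794 = 0.9207.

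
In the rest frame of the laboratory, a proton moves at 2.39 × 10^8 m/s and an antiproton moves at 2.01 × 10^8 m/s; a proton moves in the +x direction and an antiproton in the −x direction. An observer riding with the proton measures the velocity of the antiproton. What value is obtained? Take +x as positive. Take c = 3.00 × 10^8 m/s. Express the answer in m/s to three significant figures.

-2.87 × 10^8 m/s

β_A = 0.797, β_B = -0.670 (dividing each by c = 3.00 × 10^8 m/s).
Transform to A's frame with the inverse velocity-addition law: u' = (u − v)/(1 − uv/c²), taking u = β_B and v = β_A.
u' = (-0.670 − 0.797) / (1 − (0.797)(-0.670)) = -1.4667/1.5338 = -0.9563.
u' = -0.9563 × 3.00 × 10^8 m/s.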